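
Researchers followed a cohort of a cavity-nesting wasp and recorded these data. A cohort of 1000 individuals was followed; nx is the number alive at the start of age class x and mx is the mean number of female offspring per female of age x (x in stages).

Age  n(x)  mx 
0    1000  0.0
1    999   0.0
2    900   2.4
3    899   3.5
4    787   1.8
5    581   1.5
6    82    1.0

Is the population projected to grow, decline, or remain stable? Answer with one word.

growing

lx = nx/n0 = nx/1000: 1, 0.999, 0.9, 0.899, 0.787, 0.581, 0.082
R0 = Σ lx·mx = 0 + 0 + 2.16 + 3.1465 + 1.4166 + 0.8715 + 0.082 = 7.6766
R0 > 1, so the population is growing.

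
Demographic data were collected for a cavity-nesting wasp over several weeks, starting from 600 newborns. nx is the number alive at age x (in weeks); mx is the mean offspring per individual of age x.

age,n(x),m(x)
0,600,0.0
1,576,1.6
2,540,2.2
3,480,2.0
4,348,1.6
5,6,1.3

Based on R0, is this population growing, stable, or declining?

lx = nx/n0 = nx/600: 1, 0.96, 0.9, 0.8, 0.58, 0.01
R0 = Σ lx·mx = 0 + 1.536 + 1.98 + 1.6 + 0.928 + 0.013 = 6.057
R0 > 1, so the population is growing.

growing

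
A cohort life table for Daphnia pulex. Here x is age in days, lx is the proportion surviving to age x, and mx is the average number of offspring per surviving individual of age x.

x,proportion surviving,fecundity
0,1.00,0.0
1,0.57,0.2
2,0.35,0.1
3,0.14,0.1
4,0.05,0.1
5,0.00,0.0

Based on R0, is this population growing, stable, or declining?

R0 = Σ lx·mx = 0 + 0.114 + 0.035 + 0.014 + 0.005 + 0 = 0.168
R0 < 1, so the population is declining.

declining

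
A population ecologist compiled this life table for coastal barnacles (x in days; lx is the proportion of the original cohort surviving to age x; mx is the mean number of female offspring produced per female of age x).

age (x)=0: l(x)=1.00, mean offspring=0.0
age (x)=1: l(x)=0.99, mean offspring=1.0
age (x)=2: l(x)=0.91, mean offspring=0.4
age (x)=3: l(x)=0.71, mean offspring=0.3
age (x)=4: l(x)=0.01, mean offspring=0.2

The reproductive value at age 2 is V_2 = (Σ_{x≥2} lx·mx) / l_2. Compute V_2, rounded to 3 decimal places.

0.636

lx·mx for x ≥ 2: 0.364, 0.213, 0.002 → sum = 0.579
V_2 = 0.579 / l_2 = 0.579 / 0.91 = 0.636264… → 0.636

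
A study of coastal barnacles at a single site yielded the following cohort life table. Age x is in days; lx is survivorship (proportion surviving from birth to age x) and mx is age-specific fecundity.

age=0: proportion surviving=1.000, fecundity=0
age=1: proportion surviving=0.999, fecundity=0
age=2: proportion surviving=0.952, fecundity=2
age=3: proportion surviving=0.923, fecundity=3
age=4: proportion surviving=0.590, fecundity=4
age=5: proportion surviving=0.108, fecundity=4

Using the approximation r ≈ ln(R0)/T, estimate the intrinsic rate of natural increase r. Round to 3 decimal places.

0.633

R0 = Σ lx·mx = 0 + 0 + 1.904 + 2.769 + 2.36 + 0.432 = 7.465
Σ x·lx·mx = 23.715; T = 23.715/7.465 = 3.17683…
r ≈ ln(R0)/T = ln(7.465)/3.17683… = 0.63278… → 0.633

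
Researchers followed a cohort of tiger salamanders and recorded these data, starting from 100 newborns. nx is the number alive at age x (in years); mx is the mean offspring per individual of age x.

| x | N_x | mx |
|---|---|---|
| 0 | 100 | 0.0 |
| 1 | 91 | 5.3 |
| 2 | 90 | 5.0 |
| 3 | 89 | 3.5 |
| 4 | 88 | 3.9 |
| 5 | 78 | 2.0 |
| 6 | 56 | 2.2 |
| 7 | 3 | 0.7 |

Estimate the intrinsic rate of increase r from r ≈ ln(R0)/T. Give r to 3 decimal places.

1.047

lx = nx/n0 = nx/100: 1, 0.91, 0.9, 0.89, 0.88, 0.78, 0.56, 0.03
R0 = Σ lx·mx = 0 + 4.823 + 4.5 + 3.115 + 3.432 + 1.56 + 1.232 + 0.021 = 18.683
Σ x·lx·mx = 52.235; T = 52.235/18.683 = 2.79586…
r ≈ ln(R0)/T = ln(18.683)/2.79586… = 1.04713… → 1.047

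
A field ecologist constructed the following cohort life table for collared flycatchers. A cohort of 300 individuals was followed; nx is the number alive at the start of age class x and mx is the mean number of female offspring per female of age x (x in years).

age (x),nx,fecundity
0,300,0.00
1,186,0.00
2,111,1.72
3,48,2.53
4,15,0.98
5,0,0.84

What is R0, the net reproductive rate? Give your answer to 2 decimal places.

1.09

lx = nx/n0 = nx/300: 1, 0.62, 0.37, 0.16, 0.05, 0
lx·mx by age: 0, 0, 0.6364, 0.4048, 0.049, 0
R0 = Σ lx·mx = 1.0902 → 1.09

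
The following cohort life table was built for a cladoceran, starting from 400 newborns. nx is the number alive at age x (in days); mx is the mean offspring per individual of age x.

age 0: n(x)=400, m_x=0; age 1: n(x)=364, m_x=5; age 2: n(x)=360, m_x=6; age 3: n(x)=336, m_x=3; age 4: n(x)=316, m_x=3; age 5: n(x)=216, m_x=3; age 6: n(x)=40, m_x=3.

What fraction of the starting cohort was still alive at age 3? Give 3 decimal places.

l_3 = n_3/n_0 = 336/400 = 0.84 → 0.840

0.840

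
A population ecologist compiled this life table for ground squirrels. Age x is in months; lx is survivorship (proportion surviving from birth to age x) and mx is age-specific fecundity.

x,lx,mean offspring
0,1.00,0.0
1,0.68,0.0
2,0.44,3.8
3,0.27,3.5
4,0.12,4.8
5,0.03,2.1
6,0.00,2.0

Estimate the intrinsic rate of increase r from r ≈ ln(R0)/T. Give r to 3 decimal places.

0.437

R0 = Σ lx·mx = 0 + 0 + 1.672 + 0.945 + 0.576 + 0.063 + 0 = 3.256
Σ x·lx·mx = 8.798; T = 8.798/3.256 = 2.70209…
r ≈ ln(R0)/T = ln(3.256)/2.70209… = 0.43688… → 0.437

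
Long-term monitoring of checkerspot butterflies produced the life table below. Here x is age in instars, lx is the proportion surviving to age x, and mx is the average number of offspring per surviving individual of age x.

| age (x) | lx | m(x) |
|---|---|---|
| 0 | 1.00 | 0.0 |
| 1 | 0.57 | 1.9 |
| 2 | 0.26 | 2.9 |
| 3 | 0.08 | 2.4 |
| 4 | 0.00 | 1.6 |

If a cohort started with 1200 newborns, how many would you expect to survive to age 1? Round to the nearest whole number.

684

Expected survivors = N0 · l_1 = 1200 × 0.57 = 684 → 684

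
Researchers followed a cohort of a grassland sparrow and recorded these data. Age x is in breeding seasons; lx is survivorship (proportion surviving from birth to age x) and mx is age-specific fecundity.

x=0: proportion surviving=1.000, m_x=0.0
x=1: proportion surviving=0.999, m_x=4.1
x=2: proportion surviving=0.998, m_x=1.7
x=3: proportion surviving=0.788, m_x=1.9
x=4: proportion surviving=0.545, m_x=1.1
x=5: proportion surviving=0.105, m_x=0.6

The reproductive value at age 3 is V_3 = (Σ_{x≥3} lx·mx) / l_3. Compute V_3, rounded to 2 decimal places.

2.74

lx·mx for x ≥ 3: 1.4972, 0.5995, 0.063 → sum = 2.1597
V_3 = 2.1597 / l_3 = 2.1597 / 0.788 = 2.740736… → 2.74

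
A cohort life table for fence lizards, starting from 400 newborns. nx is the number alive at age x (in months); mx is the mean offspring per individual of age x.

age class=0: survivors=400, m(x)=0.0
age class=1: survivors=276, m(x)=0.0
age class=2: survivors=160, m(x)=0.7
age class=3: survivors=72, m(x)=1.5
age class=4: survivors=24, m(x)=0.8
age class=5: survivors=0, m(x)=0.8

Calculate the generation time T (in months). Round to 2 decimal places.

2.61

lx = nx/n0 = nx/400: 1, 0.69, 0.4, 0.18, 0.06, 0
lx·mx: 0, 0, 0.28, 0.27, 0.048, 0 → R0 = 0.598
x·lx·mx: 0, 0, 0.56, 0.81, 0.192, 0 → Σ = 1.562
T = 1.562 / 0.598 = 2.61204… → 2.61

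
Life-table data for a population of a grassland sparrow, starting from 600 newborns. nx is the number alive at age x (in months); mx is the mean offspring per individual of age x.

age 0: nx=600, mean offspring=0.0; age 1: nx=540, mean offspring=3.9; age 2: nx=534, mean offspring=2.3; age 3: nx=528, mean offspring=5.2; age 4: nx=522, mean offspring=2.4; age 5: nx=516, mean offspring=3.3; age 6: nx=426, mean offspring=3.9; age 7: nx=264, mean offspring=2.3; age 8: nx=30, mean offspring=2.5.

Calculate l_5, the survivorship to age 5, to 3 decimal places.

0.860

l_5 = n_5/n_0 = 516/600 = 0.86 → 0.860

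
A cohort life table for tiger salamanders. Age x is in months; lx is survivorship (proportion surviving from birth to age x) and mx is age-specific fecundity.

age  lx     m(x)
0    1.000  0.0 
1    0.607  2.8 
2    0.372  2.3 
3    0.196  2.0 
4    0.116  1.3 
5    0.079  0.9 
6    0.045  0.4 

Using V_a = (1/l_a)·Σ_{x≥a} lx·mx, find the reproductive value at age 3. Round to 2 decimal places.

lx·mx for x ≥ 3: 0.392, 0.1508, 0.0711, 0.018 → sum = 0.6319
V_3 = 0.6319 / l_3 = 0.6319 / 0.196 = 3.22398… → 3.22

3.22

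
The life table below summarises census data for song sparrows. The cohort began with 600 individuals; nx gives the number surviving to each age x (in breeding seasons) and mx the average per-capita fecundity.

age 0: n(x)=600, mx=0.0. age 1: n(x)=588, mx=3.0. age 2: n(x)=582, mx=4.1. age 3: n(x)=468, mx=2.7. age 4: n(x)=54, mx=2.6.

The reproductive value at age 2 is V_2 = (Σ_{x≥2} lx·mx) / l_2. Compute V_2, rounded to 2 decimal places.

lx = nx/n0 = nx/600: 1, 0.98, 0.97, 0.78, 0.09
lx·mx for x ≥ 2: 3.977, 2.106, 0.234 → sum = 6.317
V_2 = 6.317 / l_2 = 6.317 / 0.97 = 6.512371… → 6.51

6.51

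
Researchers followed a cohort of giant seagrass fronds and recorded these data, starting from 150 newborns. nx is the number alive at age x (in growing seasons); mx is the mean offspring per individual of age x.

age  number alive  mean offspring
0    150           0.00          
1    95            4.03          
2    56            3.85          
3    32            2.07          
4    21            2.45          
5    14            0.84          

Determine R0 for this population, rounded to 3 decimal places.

4.853

lx = nx/n0 = nx/150: 1, 0.63333…, 0.37333…, 0.21333…, 0.14, 0.09333…
lx·mx by age: 0, 2.552333…, 1.437333…, 0.4416…, 0.343, 0.0784…
R0 = Σ lx·mx = 4.852667… → 4.853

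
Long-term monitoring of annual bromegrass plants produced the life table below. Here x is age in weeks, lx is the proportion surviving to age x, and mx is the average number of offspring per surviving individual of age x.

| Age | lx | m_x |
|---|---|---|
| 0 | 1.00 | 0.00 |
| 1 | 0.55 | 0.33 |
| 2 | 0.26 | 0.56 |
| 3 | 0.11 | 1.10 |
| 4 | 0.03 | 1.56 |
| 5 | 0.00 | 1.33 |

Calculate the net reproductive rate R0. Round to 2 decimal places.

lx·mx by age: 0, 0.1815, 0.1456, 0.121, 0.0468, 0
R0 = Σ lx·mx = 0.4949 → 0.49

0.49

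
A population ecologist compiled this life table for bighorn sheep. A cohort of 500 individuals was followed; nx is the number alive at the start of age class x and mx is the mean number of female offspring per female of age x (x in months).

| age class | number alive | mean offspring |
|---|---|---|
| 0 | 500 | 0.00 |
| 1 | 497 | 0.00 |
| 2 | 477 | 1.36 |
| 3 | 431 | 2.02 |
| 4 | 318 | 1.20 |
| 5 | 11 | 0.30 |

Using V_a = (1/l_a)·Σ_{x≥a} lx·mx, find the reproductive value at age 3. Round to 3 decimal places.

lx = nx/n0 = nx/500: 1, 0.994, 0.954, 0.862, 0.636, 0.022
lx·mx for x ≥ 3: 1.74124, 0.7632, 0.0066 → sum = 2.51104
V_3 = 2.51104 / l_3 = 2.51104 / 0.862 = 2.913039… → 2.913

2.913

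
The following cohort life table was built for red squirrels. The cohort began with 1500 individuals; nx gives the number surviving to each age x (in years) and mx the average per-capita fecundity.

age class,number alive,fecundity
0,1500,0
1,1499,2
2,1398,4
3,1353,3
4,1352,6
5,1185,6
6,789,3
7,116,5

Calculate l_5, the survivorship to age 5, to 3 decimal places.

l_5 = n_5/n_0 = 1185/1500 = 0.79 → 0.790

0.790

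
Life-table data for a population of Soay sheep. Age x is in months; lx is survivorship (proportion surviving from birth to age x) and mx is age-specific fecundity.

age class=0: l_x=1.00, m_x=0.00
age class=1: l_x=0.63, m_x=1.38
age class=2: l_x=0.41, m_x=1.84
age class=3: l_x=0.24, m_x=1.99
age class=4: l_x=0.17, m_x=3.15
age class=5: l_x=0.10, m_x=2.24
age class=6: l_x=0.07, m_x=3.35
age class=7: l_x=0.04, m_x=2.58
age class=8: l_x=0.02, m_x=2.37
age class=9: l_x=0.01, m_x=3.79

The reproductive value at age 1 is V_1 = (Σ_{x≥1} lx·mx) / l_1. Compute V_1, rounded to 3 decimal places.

5.213

lx·mx for x ≥ 1: 0.8694, 0.7544, 0.4776, 0.5355, 0.224, 0.2345, 0.1032, 0.0474, 0.0379 → sum = 3.2839
V_1 = 3.2839 / l_1 = 3.2839 / 0.63 = 5.21254… → 5.213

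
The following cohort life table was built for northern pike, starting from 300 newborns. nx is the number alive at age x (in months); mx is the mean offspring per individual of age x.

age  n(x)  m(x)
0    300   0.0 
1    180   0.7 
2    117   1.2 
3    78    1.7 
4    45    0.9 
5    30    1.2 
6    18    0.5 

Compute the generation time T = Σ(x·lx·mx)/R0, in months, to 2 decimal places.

2.48

lx = nx/n0 = nx/300: 1, 0.6, 0.39, 0.26, 0.15, 0.1, 0.06
lx·mx: 0, 0.42, 0.468, 0.442, 0.135, 0.12, 0.03 → R0 = 1.615
x·lx·mx: 0, 0.42, 0.936, 1.326, 0.54, 0.6, 0.18 → Σ = 4.002
T = 4.002 / 1.615 = 2.478019… → 2.48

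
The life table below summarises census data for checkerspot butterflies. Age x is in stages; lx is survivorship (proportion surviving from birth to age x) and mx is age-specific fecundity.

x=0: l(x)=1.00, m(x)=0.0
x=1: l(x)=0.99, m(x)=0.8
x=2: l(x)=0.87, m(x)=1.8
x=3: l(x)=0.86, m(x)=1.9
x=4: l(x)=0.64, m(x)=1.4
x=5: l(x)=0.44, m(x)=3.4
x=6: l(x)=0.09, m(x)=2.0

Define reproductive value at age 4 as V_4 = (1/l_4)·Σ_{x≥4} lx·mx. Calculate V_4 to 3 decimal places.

4.019

lx·mx for x ≥ 4: 0.896, 1.496, 0.18 → sum = 2.572
V_4 = 2.572 / l_4 = 2.572 / 0.64 = 4.01875 → 4.019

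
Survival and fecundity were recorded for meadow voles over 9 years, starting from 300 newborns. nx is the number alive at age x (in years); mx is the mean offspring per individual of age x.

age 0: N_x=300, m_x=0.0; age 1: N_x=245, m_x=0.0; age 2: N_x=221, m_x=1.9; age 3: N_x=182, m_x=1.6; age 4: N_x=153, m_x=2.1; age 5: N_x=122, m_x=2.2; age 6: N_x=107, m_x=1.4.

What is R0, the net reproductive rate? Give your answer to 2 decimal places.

lx = nx/n0 = nx/300: 1, 0.81667…, 0.73667…, 0.60667…, 0.51, 0.40667…, 0.35667…
lx·mx by age: 0, 0, 1.399667…, 0.970667…, 1.071, 0.894667…, 0.499333…
R0 = Σ lx·mx = 4.835333… → 4.84

4.84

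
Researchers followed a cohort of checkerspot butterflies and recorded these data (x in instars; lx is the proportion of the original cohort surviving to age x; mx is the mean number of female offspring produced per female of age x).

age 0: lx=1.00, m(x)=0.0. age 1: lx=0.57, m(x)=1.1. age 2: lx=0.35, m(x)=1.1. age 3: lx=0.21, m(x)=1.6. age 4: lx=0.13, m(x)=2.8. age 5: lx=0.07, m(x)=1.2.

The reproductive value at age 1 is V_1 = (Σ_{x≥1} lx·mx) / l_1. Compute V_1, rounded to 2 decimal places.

3.15

lx·mx for x ≥ 1: 0.627, 0.385, 0.336, 0.364, 0.084 → sum = 1.796
V_1 = 1.796 / l_1 = 1.796 / 0.57 = 3.150877… → 3.15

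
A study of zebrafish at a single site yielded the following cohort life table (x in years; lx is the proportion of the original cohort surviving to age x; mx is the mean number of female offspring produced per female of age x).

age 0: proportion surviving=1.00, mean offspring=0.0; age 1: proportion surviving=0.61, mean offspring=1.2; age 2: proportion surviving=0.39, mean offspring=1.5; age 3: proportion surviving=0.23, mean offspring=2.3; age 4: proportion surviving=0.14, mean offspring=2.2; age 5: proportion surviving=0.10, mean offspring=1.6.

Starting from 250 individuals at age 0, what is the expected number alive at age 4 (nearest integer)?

35

Expected survivors = N0 · l_4 = 250 × 0.14 = 35 → 35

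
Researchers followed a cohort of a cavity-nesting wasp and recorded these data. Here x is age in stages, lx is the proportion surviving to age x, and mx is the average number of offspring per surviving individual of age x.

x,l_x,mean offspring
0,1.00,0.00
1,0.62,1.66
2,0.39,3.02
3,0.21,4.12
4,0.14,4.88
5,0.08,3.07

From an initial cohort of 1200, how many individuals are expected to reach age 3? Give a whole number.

252

Expected survivors = N0 · l_3 = 1200 × 0.21 = 252 → 252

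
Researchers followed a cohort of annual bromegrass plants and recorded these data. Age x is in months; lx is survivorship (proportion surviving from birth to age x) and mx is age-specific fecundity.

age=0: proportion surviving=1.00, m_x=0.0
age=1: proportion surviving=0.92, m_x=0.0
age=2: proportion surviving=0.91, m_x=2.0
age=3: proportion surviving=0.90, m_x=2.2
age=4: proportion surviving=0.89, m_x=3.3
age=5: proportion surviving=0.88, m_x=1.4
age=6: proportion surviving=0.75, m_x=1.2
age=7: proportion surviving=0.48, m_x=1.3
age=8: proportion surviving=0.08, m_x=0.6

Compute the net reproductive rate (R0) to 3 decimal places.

lx·mx by age: 0, 0, 1.82, 1.98, 2.937, 1.232, 0.9, 0.624, 0.048
R0 = Σ lx·mx = 9.541 → 9.541

9.541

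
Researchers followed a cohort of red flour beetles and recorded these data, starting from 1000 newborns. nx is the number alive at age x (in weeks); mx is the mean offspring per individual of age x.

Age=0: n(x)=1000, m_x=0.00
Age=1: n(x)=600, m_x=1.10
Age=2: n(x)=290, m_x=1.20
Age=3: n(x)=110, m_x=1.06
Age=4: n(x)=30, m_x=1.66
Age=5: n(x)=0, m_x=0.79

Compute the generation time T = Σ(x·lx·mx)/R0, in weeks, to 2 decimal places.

lx = nx/n0 = nx/1000: 1, 0.6, 0.29, 0.11, 0.03, 0
lx·mx: 0, 0.66, 0.348, 0.1166, 0.0498, 0 → R0 = 1.1744
x·lx·mx: 0, 0.66, 0.696, 0.3498, 0.1992, 0 → Σ = 1.905
T = 1.905 / 1.1744 = 1.622105… → 1.62

1.62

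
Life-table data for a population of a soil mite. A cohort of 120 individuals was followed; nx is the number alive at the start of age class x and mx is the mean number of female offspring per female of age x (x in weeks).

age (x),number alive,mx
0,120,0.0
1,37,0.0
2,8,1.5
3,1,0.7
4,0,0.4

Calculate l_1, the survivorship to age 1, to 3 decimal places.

l_1 = n_1/n_0 = 37/120 = 0.308333… → 0.308

0.308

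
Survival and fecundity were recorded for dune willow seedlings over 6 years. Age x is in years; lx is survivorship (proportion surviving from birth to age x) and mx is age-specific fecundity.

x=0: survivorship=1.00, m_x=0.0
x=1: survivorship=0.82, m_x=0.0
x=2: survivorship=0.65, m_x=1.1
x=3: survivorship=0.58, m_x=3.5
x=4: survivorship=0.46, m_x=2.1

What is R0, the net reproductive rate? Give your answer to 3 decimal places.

3.711

lx·mx by age: 0, 0, 0.715, 2.03, 0.966
R0 = Σ lx·mx = 3.711 → 3.711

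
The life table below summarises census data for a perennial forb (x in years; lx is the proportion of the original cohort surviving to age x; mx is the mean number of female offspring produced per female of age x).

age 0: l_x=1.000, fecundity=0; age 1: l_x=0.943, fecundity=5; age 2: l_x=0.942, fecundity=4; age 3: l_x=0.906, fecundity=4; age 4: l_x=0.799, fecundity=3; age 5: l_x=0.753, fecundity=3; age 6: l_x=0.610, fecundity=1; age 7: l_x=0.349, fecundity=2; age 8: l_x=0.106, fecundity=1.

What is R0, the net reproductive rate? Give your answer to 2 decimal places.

lx·mx by age: 0, 4.715, 3.768, 3.624, 2.397, 2.259, 0.61, 0.698, 0.106
R0 = Σ lx·mx = 18.177 → 18.18

18.18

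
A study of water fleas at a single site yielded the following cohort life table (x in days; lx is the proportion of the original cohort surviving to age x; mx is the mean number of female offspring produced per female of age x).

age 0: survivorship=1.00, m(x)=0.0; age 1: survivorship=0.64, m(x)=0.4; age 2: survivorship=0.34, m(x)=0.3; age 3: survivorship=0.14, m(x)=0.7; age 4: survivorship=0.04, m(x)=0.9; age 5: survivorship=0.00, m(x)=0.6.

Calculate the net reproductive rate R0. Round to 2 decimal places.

0.49

lx·mx by age: 0, 0.256, 0.102, 0.098, 0.036, 0
R0 = Σ lx·mx = 0.492 → 0.49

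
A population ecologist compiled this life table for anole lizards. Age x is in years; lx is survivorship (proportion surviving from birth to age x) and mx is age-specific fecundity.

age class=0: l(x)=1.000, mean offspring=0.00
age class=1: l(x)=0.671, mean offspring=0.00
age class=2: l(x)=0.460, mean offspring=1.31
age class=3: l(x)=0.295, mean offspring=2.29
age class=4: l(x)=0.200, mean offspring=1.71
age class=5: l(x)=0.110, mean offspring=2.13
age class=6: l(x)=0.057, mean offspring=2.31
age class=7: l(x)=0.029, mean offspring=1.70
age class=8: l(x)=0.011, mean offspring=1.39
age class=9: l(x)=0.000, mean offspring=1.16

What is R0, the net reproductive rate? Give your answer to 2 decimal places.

2.05

lx·mx by age: 0, 0, 0.6026, 0.67555, 0.342, 0.2343, 0.13167, 0.0493, 0.01529, 0
R0 = Σ lx·mx = 2.05071 → 2.05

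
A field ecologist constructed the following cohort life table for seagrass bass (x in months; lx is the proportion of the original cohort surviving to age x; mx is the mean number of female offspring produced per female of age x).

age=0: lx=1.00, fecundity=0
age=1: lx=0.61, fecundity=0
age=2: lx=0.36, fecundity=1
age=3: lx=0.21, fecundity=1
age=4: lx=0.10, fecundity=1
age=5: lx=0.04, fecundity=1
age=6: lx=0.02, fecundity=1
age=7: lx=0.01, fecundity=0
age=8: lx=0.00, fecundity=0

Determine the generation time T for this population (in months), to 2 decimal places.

lx·mx: 0, 0, 0.36, 0.21, 0.1, 0.04, 0.02, 0, 0 → R0 = 0.73
x·lx·mx: 0, 0, 0.72, 0.63, 0.4, 0.2, 0.12, 0, 0 → Σ = 2.07
T = 2.07 / 0.73 = 2.835616… → 2.84

2.84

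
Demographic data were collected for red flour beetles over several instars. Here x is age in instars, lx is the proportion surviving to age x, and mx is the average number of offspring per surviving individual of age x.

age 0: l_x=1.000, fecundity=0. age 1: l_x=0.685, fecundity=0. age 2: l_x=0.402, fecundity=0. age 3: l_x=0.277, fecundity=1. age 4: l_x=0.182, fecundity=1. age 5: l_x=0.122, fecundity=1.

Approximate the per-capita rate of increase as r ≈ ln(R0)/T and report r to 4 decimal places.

-0.1455

R0 = Σ lx·mx = 0 + 0 + 0 + 0.277 + 0.182 + 0.122 = 0.581
Σ x·lx·mx = 2.169; T = 2.169/0.581 = 3.73322…
r ≈ ln(R0)/T = ln(0.581)/3.73322… = -0.145452… → -0.1455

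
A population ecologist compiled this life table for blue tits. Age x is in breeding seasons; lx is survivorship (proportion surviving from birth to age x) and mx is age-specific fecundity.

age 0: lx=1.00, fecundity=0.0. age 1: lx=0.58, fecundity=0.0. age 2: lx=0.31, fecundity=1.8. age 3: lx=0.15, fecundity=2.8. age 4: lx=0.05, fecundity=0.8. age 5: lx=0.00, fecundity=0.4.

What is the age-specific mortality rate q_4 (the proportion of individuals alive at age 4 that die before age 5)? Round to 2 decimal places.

q_4 = (l_4 − l_5) / l_4 = (0.05 − 0) / 0.05
     = 0.05 / 0.05 = 1 → 1.00

1.00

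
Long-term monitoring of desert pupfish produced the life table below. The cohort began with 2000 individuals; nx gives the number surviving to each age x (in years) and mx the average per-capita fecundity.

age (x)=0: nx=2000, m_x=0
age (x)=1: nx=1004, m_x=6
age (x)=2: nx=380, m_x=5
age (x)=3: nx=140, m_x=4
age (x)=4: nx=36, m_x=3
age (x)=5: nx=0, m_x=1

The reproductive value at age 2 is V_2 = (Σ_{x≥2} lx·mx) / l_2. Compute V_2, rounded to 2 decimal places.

lx = nx/n0 = nx/2000: 1, 0.502, 0.19, 0.07, 0.018, 0
lx·mx for x ≥ 2: 0.95, 0.28, 0.054, 0 → sum = 1.284
V_2 = 1.284 / l_2 = 1.284 / 0.19 = 6.757895… → 6.76

6.76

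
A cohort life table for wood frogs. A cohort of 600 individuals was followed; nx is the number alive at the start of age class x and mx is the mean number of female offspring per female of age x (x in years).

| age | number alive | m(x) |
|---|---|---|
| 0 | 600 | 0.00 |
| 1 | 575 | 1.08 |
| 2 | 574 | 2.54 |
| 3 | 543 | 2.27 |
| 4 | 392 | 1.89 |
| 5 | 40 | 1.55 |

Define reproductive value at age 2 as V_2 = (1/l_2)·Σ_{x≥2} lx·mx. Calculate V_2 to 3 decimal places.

6.086

lx = nx/n0 = nx/600: 1, 0.95833…, 0.95667…, 0.905, 0.65333…, 0.06667…
lx·mx for x ≥ 2: 2.429933…, 2.05435, 1.2348…, 0.103333… → sum = 5.822417…
V_2 = 5.822417… / l_2 = 5.822417… / 0.956667… = 6.08615… → 6.086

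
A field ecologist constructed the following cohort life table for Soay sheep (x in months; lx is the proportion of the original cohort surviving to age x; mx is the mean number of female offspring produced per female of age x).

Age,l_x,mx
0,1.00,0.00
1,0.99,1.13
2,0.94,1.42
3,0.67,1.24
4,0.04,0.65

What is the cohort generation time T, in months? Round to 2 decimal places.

1.93

lx·mx: 0, 1.1187, 1.3348, 0.8308, 0.026 → R0 = 3.3103
x·lx·mx: 0, 1.1187, 2.6696, 2.4924, 0.104 → Σ = 6.3847
T = 6.3847 / 3.3103 = 1.928738… → 1.93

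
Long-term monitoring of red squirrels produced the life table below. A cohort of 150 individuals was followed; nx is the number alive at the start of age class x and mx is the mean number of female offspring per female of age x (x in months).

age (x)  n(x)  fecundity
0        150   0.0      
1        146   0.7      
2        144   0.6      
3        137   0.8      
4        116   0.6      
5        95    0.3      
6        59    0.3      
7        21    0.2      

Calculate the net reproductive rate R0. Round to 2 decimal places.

lx = nx/n0 = nx/150: 1, 0.97333…, 0.96, 0.91333…, 0.77333…, 0.63333…, 0.39333…, 0.14
lx·mx by age: 0, 0.681333…, 0.576, 0.730667…, 0.464…, 0.19…, 0.118…, 0.028
R0 = Σ lx·mx = 2.788… → 2.79

2.79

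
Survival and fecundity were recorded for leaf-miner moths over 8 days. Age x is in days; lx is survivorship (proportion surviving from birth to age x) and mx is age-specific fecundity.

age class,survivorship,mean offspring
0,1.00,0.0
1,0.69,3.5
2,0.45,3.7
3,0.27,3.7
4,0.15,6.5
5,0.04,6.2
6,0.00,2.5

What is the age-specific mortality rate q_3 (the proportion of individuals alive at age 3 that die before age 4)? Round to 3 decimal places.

0.444

q_3 = (l_3 − l_4) / l_3 = (0.27 − 0.15) / 0.27
     = 0.12 / 0.27 = 0.444444… → 0.444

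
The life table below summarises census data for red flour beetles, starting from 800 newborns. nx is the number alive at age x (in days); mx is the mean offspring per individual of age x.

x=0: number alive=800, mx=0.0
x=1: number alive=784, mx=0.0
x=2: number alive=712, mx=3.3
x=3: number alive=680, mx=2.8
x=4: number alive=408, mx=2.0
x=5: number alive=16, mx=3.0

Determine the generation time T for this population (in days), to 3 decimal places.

lx = nx/n0 = nx/800: 1, 0.98, 0.89, 0.85, 0.51, 0.02
lx·mx: 0, 0, 2.937, 2.38, 1.02, 0.06 → R0 = 6.397
x·lx·mx: 0, 0, 5.874, 7.14, 4.08, 0.3 → Σ = 17.394
T = 17.394 / 6.397 = 2.719087… → 2.719

2.719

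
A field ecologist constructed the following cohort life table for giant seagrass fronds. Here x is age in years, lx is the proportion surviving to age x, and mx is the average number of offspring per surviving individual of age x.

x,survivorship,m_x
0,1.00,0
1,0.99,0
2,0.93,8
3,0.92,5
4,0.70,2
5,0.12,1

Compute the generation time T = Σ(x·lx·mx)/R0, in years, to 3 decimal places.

lx·mx: 0, 0, 7.44, 4.6, 1.4, 0.12 → R0 = 13.56
x·lx·mx: 0, 0, 14.88, 13.8, 5.6, 0.6 → Σ = 34.88
T = 34.88 / 13.56 = 2.572271… → 2.572

2.572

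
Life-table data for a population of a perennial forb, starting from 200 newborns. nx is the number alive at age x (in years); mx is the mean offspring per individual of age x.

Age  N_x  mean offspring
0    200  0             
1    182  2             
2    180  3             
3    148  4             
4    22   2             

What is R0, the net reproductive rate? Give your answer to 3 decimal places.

lx = nx/n0 = nx/200: 1, 0.91, 0.9, 0.74, 0.11
lx·mx by age: 0, 1.82, 2.7, 2.96, 0.22
R0 = Σ lx·mx = 7.7 → 7.700

7.700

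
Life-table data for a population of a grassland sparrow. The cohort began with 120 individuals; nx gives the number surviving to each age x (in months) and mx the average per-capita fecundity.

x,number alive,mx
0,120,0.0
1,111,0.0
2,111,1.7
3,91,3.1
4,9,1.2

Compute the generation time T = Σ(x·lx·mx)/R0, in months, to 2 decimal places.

lx = nx/n0 = nx/120: 1, 0.925, 0.925, 0.75833…, 0.075
lx·mx: 0, 0, 1.5725, 2.350833…, 0.09 → R0 = 4.013333…
x·lx·mx: 0, 0, 3.145, 7.0525…, 0.36 → Σ = 10.5575…
T = 10.5575… / 4.013333… = 2.630606… → 2.63

2.63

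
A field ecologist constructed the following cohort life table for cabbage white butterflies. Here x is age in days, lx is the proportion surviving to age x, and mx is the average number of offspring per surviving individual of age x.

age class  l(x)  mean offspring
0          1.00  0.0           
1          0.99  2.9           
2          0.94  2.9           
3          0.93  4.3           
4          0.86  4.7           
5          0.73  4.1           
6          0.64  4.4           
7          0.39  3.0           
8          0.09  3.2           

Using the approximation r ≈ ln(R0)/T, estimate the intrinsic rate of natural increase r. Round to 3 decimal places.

0.806

R0 = Σ lx·mx = 0 + 2.871 + 2.726 + 3.999 + 4.042 + 2.993 + 2.816 + 1.17 + 0.288 = 20.905
Σ x·lx·mx = 78.843; T = 78.843/20.905 = 3.77149…
r ≈ ln(R0)/T = ln(20.905)/3.77149… = 0.80604… → 0.806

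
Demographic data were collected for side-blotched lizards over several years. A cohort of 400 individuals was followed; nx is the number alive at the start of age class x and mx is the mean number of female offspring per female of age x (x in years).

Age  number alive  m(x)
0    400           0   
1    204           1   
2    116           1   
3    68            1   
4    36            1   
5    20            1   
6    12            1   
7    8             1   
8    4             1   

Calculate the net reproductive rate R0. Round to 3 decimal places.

lx = nx/n0 = nx/400: 1, 0.51, 0.29, 0.17, 0.09, 0.05, 0.03, 0.02, 0.01
lx·mx by age: 0, 0.51, 0.29, 0.17, 0.09, 0.05, 0.03, 0.02, 0.01
R0 = Σ lx·mx = 1.17 → 1.170

1.170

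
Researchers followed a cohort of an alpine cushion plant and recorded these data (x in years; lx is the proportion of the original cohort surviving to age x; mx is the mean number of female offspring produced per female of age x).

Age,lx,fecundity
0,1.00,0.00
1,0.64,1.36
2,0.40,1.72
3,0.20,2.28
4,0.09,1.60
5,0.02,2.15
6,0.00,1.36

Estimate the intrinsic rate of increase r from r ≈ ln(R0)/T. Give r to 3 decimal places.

0.394

R0 = Σ lx·mx = 0 + 0.8704 + 0.688 + 0.456 + 0.144 + 0.043 + 0 = 2.2014
Σ x·lx·mx = 4.4054; T = 4.4054/2.2014 = 2.00118…
r ≈ ln(R0)/T = ln(2.2014)/2.00118… = 0.39431… → 0.394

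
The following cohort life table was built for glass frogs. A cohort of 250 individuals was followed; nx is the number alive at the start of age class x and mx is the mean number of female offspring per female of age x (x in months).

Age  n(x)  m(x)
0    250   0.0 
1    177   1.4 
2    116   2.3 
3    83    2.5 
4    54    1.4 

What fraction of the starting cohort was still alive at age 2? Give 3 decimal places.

0.464

l_2 = n_2/n_0 = 116/250 = 0.464 → 0.464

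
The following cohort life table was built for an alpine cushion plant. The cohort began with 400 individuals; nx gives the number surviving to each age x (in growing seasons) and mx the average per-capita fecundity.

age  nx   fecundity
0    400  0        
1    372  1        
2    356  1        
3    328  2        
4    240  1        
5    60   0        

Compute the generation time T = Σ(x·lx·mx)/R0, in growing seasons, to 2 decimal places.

2.47

lx = nx/n0 = nx/400: 1, 0.93, 0.89, 0.82, 0.6, 0.15
lx·mx: 0, 0.93, 0.89, 1.64, 0.6, 0 → R0 = 4.06
x·lx·mx: 0, 0.93, 1.78, 4.92, 2.4, 0 → Σ = 10.03
T = 10.03 / 4.06 = 2.470443… → 2.47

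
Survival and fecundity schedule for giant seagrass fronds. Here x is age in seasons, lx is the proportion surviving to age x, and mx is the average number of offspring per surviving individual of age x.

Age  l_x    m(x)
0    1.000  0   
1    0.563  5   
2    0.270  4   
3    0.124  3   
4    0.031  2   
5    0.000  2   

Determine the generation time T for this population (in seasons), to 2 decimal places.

1.46

lx·mx: 0, 2.815, 1.08, 0.372, 0.062, 0 → R0 = 4.329
x·lx·mx: 0, 2.815, 2.16, 1.116, 0.248, 0 → Σ = 6.339
T = 6.339 / 4.329 = 1.46431… → 1.46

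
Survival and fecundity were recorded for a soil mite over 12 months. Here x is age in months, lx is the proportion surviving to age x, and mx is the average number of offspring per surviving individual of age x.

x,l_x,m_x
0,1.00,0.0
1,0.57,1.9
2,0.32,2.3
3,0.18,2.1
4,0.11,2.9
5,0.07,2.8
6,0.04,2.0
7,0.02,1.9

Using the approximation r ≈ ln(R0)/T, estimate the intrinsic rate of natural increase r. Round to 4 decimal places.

R0 = Σ lx·mx = 0 + 1.083 + 0.736 + 0.378 + 0.319 + 0.196 + 0.08 + 0.038 = 2.83
Σ x·lx·mx = 6.691; T = 6.691/2.83 = 2.36431…
r ≈ ln(R0)/T = ln(2.83)/2.36431… = 0.439991… → 0.4400

0.4400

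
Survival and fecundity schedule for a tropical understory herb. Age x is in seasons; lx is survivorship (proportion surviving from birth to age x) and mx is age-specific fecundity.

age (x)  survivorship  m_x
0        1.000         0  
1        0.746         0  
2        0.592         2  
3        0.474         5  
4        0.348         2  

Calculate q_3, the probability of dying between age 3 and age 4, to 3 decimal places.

0.266

q_3 = (l_3 − l_4) / l_3 = (0.474 − 0.348) / 0.474
     = 0.126 / 0.474 = 0.265823… → 0.266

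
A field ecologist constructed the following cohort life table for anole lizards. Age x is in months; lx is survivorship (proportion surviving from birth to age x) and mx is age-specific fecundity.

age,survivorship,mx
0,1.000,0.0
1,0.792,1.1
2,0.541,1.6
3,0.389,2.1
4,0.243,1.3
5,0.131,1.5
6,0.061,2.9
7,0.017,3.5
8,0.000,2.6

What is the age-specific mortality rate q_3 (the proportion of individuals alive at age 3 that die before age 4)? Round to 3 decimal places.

0.375

q_3 = (l_3 − l_4) / l_3 = (0.389 − 0.243) / 0.389
     = 0.146 / 0.389 = 0.375321… → 0.375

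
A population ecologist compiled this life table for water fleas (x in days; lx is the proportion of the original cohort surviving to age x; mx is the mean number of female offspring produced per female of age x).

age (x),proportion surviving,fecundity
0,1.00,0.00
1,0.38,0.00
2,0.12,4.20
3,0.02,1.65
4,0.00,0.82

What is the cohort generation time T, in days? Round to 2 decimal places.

lx·mx: 0, 0, 0.504, 0.033, 0 → R0 = 0.537
x·lx·mx: 0, 0, 1.008, 0.099, 0 → Σ = 1.107
T = 1.107 / 0.537 = 2.061453… → 2.06

2.06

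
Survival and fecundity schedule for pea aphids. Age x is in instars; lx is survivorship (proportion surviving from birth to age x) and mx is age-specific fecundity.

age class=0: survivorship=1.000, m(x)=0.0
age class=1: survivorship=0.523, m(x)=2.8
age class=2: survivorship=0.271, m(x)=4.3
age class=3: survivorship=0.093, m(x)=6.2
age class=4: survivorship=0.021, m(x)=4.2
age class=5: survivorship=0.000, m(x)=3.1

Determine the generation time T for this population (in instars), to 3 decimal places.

1.784

lx·mx: 0, 1.4644, 1.1653, 0.5766, 0.0882, 0 → R0 = 3.2945
x·lx·mx: 0, 1.4644, 2.3306, 1.7298, 0.3528, 0 → Σ = 5.8776
T = 5.8776 / 3.2945 = 1.784064… → 1.784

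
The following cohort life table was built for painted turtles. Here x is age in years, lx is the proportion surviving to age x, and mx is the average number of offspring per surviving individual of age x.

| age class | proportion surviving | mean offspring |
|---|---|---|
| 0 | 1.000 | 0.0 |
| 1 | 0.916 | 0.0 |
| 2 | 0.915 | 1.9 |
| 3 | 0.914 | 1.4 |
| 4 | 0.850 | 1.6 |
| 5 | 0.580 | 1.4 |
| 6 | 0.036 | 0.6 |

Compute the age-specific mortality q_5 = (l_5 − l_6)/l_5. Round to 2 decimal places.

0.94

q_5 = (l_5 − l_6) / l_5 = (0.58 − 0.036) / 0.58
     = 0.544 / 0.58 = 0.937931… → 0.94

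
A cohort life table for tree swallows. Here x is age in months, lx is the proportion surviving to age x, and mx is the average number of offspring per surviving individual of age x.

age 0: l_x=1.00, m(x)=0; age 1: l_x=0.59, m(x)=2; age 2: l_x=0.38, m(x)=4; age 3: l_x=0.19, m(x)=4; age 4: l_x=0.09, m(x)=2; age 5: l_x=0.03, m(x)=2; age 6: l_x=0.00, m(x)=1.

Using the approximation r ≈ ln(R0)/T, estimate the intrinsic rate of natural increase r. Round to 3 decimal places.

R0 = Σ lx·mx = 0 + 1.18 + 1.52 + 0.76 + 0.18 + 0.06 + 0 = 3.7
Σ x·lx·mx = 7.52; T = 7.52/3.7 = 2.03243…
r ≈ ln(R0)/T = ln(3.7)/2.03243… = 0.64373… → 0.644

0.644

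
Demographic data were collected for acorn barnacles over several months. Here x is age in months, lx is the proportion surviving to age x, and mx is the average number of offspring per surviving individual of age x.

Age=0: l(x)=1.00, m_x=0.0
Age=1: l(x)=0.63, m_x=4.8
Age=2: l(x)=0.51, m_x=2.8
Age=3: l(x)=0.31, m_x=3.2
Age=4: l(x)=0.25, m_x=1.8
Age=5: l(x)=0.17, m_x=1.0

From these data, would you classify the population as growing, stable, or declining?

R0 = Σ lx·mx = 0 + 3.024 + 1.428 + 0.992 + 0.45 + 0.17 = 6.064
R0 > 1, so the population is growing.

growing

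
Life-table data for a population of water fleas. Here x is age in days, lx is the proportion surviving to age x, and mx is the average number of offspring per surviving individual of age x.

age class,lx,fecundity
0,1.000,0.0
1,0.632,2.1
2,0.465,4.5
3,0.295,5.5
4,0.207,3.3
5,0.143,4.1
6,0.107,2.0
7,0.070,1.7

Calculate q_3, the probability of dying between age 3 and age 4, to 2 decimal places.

q_3 = (l_3 − l_4) / l_3 = (0.295 − 0.207) / 0.295
     = 0.088 / 0.295 = 0.298305… → 0.30

0.30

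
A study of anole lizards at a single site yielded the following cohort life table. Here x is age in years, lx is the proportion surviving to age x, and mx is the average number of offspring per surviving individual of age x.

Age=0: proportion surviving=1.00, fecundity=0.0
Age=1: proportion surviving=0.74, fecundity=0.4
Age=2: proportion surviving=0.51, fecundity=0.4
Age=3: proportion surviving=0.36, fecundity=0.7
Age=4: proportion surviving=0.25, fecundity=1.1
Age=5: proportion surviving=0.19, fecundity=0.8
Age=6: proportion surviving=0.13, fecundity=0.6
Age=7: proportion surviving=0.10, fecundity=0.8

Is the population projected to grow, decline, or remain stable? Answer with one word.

R0 = Σ lx·mx = 0 + 0.296 + 0.204 + 0.252 + 0.275 + 0.152 + 0.078 + 0.08 = 1.337
R0 > 1, so the population is growing.

growing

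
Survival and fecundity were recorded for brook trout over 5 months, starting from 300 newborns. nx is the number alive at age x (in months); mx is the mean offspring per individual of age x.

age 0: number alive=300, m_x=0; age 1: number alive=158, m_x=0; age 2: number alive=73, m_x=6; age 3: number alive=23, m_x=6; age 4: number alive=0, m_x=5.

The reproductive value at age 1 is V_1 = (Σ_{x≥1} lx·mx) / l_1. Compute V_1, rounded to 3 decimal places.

lx = nx/n0 = nx/300: 1, 0.52667…, 0.24333…, 0.07667…, 0
lx·mx for x ≥ 1: 0, 1.46…, 0.46…, 0 → sum = 1.92…
V_1 = 1.92… / l_1 = 1.92… / 0.526667… = 3.64557… → 3.646

3.646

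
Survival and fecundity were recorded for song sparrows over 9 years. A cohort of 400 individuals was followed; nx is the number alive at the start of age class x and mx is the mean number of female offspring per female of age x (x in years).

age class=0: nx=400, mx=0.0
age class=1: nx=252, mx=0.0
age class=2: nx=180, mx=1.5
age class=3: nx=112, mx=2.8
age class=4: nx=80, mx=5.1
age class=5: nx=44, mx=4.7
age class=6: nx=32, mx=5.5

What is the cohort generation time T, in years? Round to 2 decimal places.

lx = nx/n0 = nx/400: 1, 0.63, 0.45, 0.28, 0.2, 0.11, 0.08
lx·mx: 0, 0, 0.675, 0.784, 1.02, 0.517, 0.44 → R0 = 3.436
x·lx·mx: 0, 0, 1.35, 2.352, 4.08, 2.585, 2.64 → Σ = 13.007
T = 13.007 / 3.436 = 3.785506… → 3.79

3.79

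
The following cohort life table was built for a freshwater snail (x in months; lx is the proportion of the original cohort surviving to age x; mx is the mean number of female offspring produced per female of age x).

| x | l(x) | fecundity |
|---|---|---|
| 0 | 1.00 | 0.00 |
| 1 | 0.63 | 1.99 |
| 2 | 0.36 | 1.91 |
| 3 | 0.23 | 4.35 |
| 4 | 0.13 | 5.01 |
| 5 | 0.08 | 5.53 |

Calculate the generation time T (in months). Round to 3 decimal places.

lx·mx: 0, 1.2537, 0.6876, 1.0005, 0.6513, 0.4424 → R0 = 4.0355
x·lx·mx: 0, 1.2537, 1.3752, 3.0015, 2.6052, 2.212 → Σ = 10.4476
T = 10.4476 / 4.0355 = 2.588923… → 2.589

2.589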